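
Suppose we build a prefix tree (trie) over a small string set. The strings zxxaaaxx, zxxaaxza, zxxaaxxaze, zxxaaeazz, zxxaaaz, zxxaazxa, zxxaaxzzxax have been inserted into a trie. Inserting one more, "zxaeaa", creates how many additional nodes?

4

The longest prefix of "zxaeaa" already in the trie is "zx" (length 2).
New nodes needed: |"zxaeaa"| − 2 = 6 − 2 = 4.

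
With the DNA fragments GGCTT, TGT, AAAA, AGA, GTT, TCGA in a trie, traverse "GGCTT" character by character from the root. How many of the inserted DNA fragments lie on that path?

Walk "GGCTT" from the root; an end-of-word marker is hit whenever a stored word is a prefix of "GGCTT".
Prefixes of the query that are stored words: "GGCTT"
Count: 1

1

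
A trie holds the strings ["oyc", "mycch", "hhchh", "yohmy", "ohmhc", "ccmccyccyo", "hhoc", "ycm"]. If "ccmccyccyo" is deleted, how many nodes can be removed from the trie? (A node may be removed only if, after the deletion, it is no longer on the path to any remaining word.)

After clearing the end-marker at "ccmccyccyo", prune upward until reaching a node still needed by another word.
No other word shares any prefix with "ccmccyccyo", so all 10 of its nodes go.
Nodes removed: 10

10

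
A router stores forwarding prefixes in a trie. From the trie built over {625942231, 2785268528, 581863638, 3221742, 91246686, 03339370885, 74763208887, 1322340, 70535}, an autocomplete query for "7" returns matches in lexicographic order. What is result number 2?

74763208887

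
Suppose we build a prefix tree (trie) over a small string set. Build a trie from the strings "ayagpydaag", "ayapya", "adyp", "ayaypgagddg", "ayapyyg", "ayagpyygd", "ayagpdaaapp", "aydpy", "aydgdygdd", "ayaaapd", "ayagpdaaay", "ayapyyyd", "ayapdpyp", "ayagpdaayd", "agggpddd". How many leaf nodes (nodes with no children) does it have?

Leaves are exactly the stored words that no other stored word extends.
Those words: "adyp", "agggpddd", "ayaaapd", "ayagpdaaapp", "ayagpdaaay", "ayagpdaayd", "ayagpydaag", "ayagpyygd", "ayapdpyp", "ayapya", "ayapyyg", "ayapyyyd", "ayaypgagddg", "aydgdygdd", "aydpy"
Leaf count: 15

15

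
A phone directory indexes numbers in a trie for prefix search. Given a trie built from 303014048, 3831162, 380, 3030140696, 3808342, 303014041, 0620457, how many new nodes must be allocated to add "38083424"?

1

"3808342" is already a path in the trie; the remaining "4" must be added.
So 8 − 7 = 1 new nodes.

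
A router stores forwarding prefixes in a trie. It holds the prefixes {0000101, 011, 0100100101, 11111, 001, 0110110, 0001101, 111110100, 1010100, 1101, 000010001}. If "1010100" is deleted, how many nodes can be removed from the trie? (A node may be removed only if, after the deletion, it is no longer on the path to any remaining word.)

After clearing the end-marker at "1010100", prune upward until reaching a node still needed by another word.
The suffix "010100" (6 nodes) is used only by "1010100"; the node for "1" still has the child "1", so pruning stops there.
Nodes removed: 6

6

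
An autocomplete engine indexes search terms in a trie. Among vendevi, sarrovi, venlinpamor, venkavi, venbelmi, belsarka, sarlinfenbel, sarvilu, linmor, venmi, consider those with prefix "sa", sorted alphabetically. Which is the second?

Filter for "sa…" and sort: "sarlinfenbel", "sarrovi", "sarvilu"
Position 2: sarrovi

sarrovi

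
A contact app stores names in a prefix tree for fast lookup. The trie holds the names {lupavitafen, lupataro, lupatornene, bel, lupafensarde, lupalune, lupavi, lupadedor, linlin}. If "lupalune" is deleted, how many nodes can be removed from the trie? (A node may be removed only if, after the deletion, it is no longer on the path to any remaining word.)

After clearing the end-marker at "lupalune", prune upward until reaching a node still needed by another word.
The suffix "lune" (4 nodes) is used only by "lupalune"; the node for "lupa" still has the child "v", so pruning stops there.
Nodes removed: 4

4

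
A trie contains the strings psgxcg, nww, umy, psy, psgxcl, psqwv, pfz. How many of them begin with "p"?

Walk to "p"; the words in its subtree are exactly those with that prefix.
Matches: "pfz", "psgxcg", "psgxcl", "psqwv", "psy"
Count: 5

5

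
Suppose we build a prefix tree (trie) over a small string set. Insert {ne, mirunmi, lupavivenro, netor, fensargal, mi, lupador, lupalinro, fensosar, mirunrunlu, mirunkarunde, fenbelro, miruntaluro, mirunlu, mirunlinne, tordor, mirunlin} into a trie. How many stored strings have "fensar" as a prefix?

1

Walk to "fensar"; the words in its subtree are exactly those with that prefix.
Words under "fensar": fensargal
Count: 1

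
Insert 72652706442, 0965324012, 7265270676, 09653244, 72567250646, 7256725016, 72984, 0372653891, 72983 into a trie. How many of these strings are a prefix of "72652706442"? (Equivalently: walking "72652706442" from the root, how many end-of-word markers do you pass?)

1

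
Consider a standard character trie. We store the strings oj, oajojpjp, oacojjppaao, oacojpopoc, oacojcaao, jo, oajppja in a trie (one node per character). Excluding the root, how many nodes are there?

For each word, the new-node count is its length minus the longest prefix already in the trie:
  "oj" → 2 new (o, j)
  "oajojpjp" → prefix "o" already present; 7 new (a, j, o, j, p, j, p)
  "oacojjppaao" → prefix "oa" already present; 9 new (c, o, j, j, p, p, a, a, o)
  "oacojpopoc" → prefix "oacoj" already present; 5 new (p, o, p, o, c)
  "oacojcaao" → prefix "oacoj" already present; 4 new (c, a, a, o)
  "jo" → 2 new (j, o)
  "oajppja" → prefix "oaj" already present; 4 new (p, p, j, a)
Total nodes = 2 + 7 + 9 + 5 + 4 + 2 + 4 = 33

33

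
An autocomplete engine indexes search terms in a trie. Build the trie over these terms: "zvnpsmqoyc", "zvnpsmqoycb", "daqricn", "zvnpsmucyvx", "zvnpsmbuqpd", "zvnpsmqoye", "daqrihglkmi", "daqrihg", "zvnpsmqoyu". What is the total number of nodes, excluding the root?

36

For each word, the new-node count is its length minus the longest prefix already in the trie:
  "zvnpsmqoyc" → 10 new (z, v, n, p, s, m, q, o, y, c)
  "zvnpsmqoycb" → prefix "zvnpsmqoyc" already present; 1 new (b)
  "daqricn" → 7 new (d, a, q, r, i, c, n)
  "zvnpsmucyvx" → prefix "zvnpsm" already present; 5 new (u, c, y, v, x)
  "zvnpsmbuqpd" → prefix "zvnpsm" already present; 5 new (b, u, q, p, d)
  "zvnpsmqoye" → prefix "zvnpsmqoy" already present; 1 new (e)
  "daqrihglkmi" → prefix "daqri" already present; 6 new (h, g, l, k, m, i)
  "daqrihg" → prefix "daqrihg" already present; 0 new (none)
  "zvnpsmqoyu" → prefix "zvnpsmqoy" already present; 1 new (u)
Total nodes = 10 + 1 + 7 + 5 + 5 + 1 + 6 + 0 + 1 = 36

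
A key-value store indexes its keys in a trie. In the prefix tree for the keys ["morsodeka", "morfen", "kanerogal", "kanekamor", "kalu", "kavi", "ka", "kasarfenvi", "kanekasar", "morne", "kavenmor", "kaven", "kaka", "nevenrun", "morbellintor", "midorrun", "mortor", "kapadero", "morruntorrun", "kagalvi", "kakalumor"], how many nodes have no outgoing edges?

18

Leaves are exactly the stored words that no other stored word extends.
Those words: "kagalvi", "kakalumor", "kalu", "kanekamor", "kanekasar", "kanerogal", "kapadero", "kasarfenvi", "kavenmor", "kavi", "midorrun", "morbellintor", "morfen", "morne", "morruntorrun", "morsodeka", "mortor", "nevenrun"
Leaf count: 18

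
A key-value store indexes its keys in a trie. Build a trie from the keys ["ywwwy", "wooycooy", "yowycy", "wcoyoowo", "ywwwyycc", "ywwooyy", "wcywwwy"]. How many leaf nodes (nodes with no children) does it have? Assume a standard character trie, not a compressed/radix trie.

Leaves are exactly the stored words that no other stored word extends.
Those words: "wcoyoowo", "wcywwwy", "wooycooy", "yowycy", "ywwooyy", "ywwwyycc"
Leaf count: 6

6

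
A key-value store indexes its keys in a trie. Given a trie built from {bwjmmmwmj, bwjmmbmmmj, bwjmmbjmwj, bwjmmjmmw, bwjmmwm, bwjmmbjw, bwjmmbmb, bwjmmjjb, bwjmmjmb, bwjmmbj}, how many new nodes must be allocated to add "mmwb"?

4

Nothing in the trie begins with "m"; the whole of "mmwb" is new.
4 − 0 = 4 new nodes.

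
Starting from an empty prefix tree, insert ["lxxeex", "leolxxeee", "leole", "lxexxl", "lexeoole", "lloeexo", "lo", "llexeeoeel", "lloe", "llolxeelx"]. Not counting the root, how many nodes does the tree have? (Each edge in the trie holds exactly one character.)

Count nodes per top-level branch (shared prefixes stored once):
  'l'-branch (leole, leolxxeee, lexeoole, llexeeoeel, lloe, lloeexo, llolxeelx, lo, lxexxl, lxxeex): 46 nodes
Sum: 46

46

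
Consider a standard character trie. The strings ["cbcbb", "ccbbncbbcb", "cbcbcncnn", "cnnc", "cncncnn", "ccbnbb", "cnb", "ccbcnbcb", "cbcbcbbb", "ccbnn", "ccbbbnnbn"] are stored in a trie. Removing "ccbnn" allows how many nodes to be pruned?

A node on "ccbnn"'s path can go only if nothing else ends at it or branches off below it.
The suffix "n" (1 node) is used only by "ccbnn"; the node for "ccbn" still has the child "b", so pruning stops there.
Nodes removed: 1

1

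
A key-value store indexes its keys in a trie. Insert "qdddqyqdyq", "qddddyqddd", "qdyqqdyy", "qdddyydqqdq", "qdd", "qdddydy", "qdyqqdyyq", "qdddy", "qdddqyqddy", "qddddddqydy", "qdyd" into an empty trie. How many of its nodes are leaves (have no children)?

8

Leaves are exactly the stored words that no other stored word extends.
Those words: "qddddddqydy", "qddddyqddd", "qdddqyqddy", "qdddqyqdyq", "qdddydy", "qdddyydqqdq", "qdyd", "qdyqqdyyq"
Leaf count: 8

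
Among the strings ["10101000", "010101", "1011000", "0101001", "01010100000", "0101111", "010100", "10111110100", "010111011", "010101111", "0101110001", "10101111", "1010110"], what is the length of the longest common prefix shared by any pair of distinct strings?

Equivalently: take the maximum, over all pairs, of their longest common prefix length.
e.g. "0101110001" and "010111011" share the prefix "0101110" of length 7; no pair shares a longer one.
Longest shared-prefix length: 7

7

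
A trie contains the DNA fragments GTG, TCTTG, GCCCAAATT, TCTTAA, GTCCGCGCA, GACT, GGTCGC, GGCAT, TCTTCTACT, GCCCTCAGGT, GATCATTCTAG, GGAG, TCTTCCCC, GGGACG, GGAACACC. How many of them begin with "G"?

11

Traverse to the node for "G", then collect every word in that subtree.
Words under "G": GACT, GATCATTCTAG, GCCCAAATT, GCCCTCAGGT, GGAACACC, GGAG, GGCAT, GGGACG, GGTCGC, GTCCGCGCA, GTG
Count: 11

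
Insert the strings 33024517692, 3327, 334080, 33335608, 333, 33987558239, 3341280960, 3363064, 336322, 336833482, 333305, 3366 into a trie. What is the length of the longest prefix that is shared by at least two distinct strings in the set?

4

Equivalently: take the maximum, over all pairs, of their longest common prefix length.
e.g. "333305" and "33335608" share the prefix "3333" of length 4; no pair shares a longer one.
Longest shared-prefix length: 4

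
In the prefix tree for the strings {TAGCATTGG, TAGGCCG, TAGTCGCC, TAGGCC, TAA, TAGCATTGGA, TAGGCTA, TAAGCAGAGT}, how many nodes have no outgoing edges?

A leaf is a node with no children — equivalently, the end of a word that is not a proper prefix of any other stored word.
Those words: "TAAGCAGAGT", "TAGCATTGGA", "TAGGCCG", "TAGGCTA", "TAGTCGCC"
Leaf count: 5

5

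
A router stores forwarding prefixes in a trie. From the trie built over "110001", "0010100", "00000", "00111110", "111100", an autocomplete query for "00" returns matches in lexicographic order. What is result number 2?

0010100

DFS of the "00" subtree visits, in order: "00000", "0010100", "00111110"
The 2nd is 0010100.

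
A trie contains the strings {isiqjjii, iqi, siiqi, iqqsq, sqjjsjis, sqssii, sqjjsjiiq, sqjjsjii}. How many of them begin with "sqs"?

1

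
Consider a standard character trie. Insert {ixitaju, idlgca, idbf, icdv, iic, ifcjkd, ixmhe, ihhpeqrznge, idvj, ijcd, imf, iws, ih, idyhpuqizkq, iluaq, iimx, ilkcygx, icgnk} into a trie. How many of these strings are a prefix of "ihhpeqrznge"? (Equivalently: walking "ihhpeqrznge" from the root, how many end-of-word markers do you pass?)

2

Traverse "ihhpeqrznge" character by character; count nodes along the way that are marked as word ends.
Prefixes of the query that are stored words: "ih", "ihhpeqrznge"
Count: 2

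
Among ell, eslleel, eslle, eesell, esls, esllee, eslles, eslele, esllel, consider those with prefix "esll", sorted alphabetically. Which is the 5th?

Words with prefix "esll", in lexicographic order: "eslle", "esllee", "eslleel", "esllel", "eslles"
The 5th is eslles.

eslles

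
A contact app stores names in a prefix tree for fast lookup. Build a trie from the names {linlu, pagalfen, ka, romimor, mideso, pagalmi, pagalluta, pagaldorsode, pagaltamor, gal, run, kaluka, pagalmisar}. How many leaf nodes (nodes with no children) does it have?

A leaf is a node with no children — equivalently, the end of a word that is not a proper prefix of any other stored word.
Those words: "gal", "kaluka", "linlu", "mideso", "pagaldorsode", "pagalfen", "pagalluta", "pagalmisar", "pagaltamor", "romimor", "run"
Leaf count: 11

11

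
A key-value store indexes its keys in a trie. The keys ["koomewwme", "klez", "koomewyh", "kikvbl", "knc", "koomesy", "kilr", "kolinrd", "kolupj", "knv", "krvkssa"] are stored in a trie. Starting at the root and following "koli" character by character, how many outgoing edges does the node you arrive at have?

1

Follow the path "koli" to its node, then look at its outgoing edges.
Distinct next characters after "koli": n.
That node has 1 child edge.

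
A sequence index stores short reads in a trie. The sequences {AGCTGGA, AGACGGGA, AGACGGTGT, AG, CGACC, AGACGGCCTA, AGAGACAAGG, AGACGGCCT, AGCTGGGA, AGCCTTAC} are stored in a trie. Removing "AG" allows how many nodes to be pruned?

0

Walk "AG" from the leaf back toward the root, removing each node that no remaining word uses.
Every node on "AG" is still needed (e.g. by "AGCTGGA"), so nothing is freed.
Nodes removed: 0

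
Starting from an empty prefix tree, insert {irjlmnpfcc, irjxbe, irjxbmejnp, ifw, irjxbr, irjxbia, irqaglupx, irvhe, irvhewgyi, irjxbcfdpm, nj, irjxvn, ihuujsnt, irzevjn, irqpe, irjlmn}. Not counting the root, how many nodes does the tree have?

Trace insertions, counting only characters that open a new branch:
  "irjlmnpfcc" → 10 new (i, r, j, l, m, n, p, f, c, c)
  "irjxbe" → prefix "irj" already present; 3 new (x, b, e)
  "irjxbmejnp" → prefix "irjxb" already present; 5 new (m, e, j, n, p)
  "ifw" → prefix "i" already present; 2 new (f, w)
  "irjxbr" → prefix "irjxb" already present; 1 new (r)
  "irjxbia" → prefix "irjxb" already present; 2 new (i, a)
  "irqaglupx" → prefix "ir" already present; 7 new (q, a, g, l, u, p, x)
  "irvhe" → prefix "ir" already present; 3 new (v, h, e)
  "irvhewgyi" → prefix "irvhe" already present; 4 new (w, g, y, i)
  "irjxbcfdpm" → prefix "irjxb" already present; 5 new (c, f, d, p, m)
  "nj" → 2 new (n, j)
  "irjxvn" → prefix "irjx" already present; 2 new (v, n)
  "ihuujsnt" → prefix "i" already present; 7 new (h, u, u, j, s, n, t)
  "irzevjn" → prefix "ir" already present; 5 new (z, e, v, j, n)
  "irqpe" → prefix "irq" already present; 2 new (p, e)
  "irjlmn" → prefix "irjlmn" already present; 0 new (none)
Total nodes = 10 + 3 + 5 + 2 + 1 + 2 + 7 + 3 + 4 + 5 + 2 + 2 + 7 + 5 + 2 + 0 = 60

60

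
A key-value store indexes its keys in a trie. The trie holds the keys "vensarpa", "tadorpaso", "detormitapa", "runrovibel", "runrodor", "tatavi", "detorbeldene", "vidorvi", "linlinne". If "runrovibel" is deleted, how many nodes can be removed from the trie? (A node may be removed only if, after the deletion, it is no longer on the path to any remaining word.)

Walk "runrovibel" from the leaf back toward the root, removing each node that no remaining word uses.
The suffix "vibel" (5 nodes) is used only by "runrovibel"; the node for "runro" still has the child "d", so pruning stops there.
Nodes removed: 5

5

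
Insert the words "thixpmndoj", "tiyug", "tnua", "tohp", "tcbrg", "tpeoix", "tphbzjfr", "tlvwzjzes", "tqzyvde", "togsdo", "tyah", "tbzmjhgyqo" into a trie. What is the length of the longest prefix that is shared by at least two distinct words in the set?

2

Look for the deepest trie node that still has at least two words in its subtree.
e.g. "togsdo" and "tohp" share the prefix "to" of length 2; no pair shares a longer one.
Longest shared-prefix length: 2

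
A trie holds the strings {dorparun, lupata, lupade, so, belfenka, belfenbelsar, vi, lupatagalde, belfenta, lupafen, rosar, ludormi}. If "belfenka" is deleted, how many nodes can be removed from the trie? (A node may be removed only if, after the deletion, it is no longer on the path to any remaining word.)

2

After clearing the end-marker at "belfenka", prune upward until reaching a node still needed by another word.
The suffix "ka" (2 nodes) is used only by "belfenka"; the node for "belfen" still has the child "b", so pruning stops there.
Nodes removed: 2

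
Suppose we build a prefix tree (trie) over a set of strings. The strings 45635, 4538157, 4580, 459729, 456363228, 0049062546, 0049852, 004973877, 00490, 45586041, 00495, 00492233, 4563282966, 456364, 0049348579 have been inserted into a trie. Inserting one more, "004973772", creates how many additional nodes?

Walking "004973772" from the root, the first 6 characters ("004973") follow existing edges; "7" is the first miss.
New nodes needed: |"004973772"| − 6 = 9 − 6 = 3.

3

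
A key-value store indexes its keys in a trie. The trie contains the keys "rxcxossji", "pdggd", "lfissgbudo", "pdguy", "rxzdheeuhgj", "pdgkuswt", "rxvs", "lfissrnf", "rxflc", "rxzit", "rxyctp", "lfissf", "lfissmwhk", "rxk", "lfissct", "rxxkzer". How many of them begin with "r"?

Walk to "r"; the words in its subtree are exactly those with that prefix.
Matches: "rxcxossji", "rxflc", "rxk", "rxvs", "rxxkzer", "rxyctp", "rxzdheeuhgj", "rxzit"
Count: 8

8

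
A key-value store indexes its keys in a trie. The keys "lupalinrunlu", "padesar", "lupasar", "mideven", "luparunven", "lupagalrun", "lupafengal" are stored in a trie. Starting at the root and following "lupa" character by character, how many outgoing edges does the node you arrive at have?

Walk "lupa" from the root, arriving at one node.
Characters that immediately follow "lupa" among the stored strings: {f, g, l, r, s}.
That node has 5 child edges.

5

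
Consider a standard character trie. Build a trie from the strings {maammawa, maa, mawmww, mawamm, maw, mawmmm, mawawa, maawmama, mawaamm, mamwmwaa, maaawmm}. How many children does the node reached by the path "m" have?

Walk "m" from the root, arriving at one node.
Distinct next characters after "m": a.
That node has 1 child edge.

1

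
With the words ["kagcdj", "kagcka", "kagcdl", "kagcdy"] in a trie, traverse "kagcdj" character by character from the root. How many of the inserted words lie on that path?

Traverse "kagcdj" character by character; count nodes along the way that are marked as word ends.
Prefixes of the query that are stored words: "kagcdj"
Count: 1

1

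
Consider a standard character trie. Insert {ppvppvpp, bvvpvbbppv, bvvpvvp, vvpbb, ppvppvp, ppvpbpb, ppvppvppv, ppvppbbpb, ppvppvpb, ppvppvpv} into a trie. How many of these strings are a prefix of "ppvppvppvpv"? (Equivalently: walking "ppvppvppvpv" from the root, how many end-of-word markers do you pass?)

3

Traverse "ppvppvppvpv" character by character; count nodes along the way that are marked as word ends.
Prefixes of the query that are stored words: "ppvppvp", "ppvppvpp", "ppvppvppv"
Count: 3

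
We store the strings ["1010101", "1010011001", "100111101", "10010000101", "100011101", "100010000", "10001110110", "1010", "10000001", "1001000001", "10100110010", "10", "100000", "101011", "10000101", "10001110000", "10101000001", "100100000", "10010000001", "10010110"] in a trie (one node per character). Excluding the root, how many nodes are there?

63

Insert word by word; a character creates a node only if that edge doesn't already exist:
  "1010101" → 7 new (1, 0, 1, 0, 1, 0, 1)
  "1010011001" → prefix "1010" already present; 6 new (0, 1, 1, 0, 0, 1)
  "100111101" → prefix "10" already present; 7 new (0, 1, 1, 1, 1, 0, 1)
  "10010000101" → prefix "1001" already present; 7 new (0, 0, 0, 0, 1, 0, 1)
  "100011101" → prefix "100" already present; 6 new (0, 1, 1, 1, 0, 1)
  "100010000" → prefix "10001" already present; 4 new (0, 0, 0, 0)
  "10001110110" → prefix "100011101" already present; 2 new (1, 0)
  "1010" → prefix "1010" already present; 0 new (none)
  "10000001" → prefix "1000" already present; 4 new (0, 0, 0, 1)
  "1001000001" → prefix "10010000" already present; 2 new (0, 1)
  "10100110010" → prefix "1010011001" already present; 1 new (0)
  "10" → prefix "10" already present; 0 new (none)
  "100000" → prefix "100000" already present; 0 new (none)
  "101011" → prefix "10101" already present; 1 new (1)
  "10000101" → prefix "10000" already present; 3 new (1, 0, 1)
  "10001110000" → prefix "10001110" already present; 3 new (0, 0, 0)
  "10101000001" → prefix "101010" already present; 5 new (0, 0, 0, 0, 1)
  "100100000" → prefix "100100000" already present; 0 new (none)
  "10010000001" → prefix "100100000" already present; 2 new (0, 1)
  "10010110" → prefix "10010" already present; 3 new (1, 1, 0)
Total nodes = 7 + 6 + 7 + 7 + 6 + 4 + 2 + 0 + 4 + 2 + 1 + 0 + 0 + 1 + 3 + 3 + 5 + 0 + 2 + 3 = 63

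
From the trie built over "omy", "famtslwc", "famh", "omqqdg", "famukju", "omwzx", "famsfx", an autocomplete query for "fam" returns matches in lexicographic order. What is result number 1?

famh

DFS of the "fam" subtree visits, in order: "famh", "famsfx", "famtslwc", "famukju"
The 1st is famh.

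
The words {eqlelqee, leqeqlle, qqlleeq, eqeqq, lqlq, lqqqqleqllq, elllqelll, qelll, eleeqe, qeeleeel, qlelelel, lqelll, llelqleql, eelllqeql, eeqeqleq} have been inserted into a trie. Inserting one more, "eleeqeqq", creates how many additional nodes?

The longest prefix of "eleeqeqq" already in the trie is "eleeqe" (length 6).
New nodes needed: |"eleeqeqq"| − 6 = 8 − 6 = 2.

2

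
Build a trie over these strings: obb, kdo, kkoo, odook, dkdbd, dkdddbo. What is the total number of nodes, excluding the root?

Trie structure (* marks end of a word):
(root)
├─ d
│  └─ k
│     └─ d
│        ├─ b
│        │  └─ d *
│        └─ d
│           └─ d
│              └─ b
│                 └─ o *
├─ k
│  ├─ d
│  │  └─ o *
│  └─ k
│     └─ o
│        └─ o *
└─ o
   ├─ b
   │  └─ b *
   └─ d
      └─ o
         └─ o
            └─ k *
Counting every labelled node above: 22.

22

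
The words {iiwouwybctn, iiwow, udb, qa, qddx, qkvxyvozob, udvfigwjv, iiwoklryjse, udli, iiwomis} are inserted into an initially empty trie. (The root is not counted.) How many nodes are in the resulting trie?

48

Count nodes per top-level branch (shared prefixes stored once):
  'i'-branch (iiwoklryjse, iiwomis, iiwouwybctn, iiwow): 22 nodes
  'q'-branch (qa, qddx, qkvxyvozob): 14 nodes
  'u'-branch (udb, udli, udvfigwjv): 12 nodes
Sum: 48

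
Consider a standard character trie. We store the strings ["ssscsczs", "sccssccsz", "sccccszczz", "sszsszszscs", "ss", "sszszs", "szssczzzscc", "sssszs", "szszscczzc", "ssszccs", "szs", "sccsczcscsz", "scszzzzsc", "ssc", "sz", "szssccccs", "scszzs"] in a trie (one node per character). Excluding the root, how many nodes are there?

For each word, the new-node count is its length minus the longest prefix already in the trie:
  "ssscsczs" → 8 new (s, s, s, c, s, c, z, s)
  "sccssccsz" → prefix "s" already present; 8 new (c, c, s, s, c, c, s, z)
  "sccccszczz" → prefix "scc" already present; 7 new (c, c, s, z, c, z, z)
  "sszsszszscs" → prefix "ss" already present; 9 new (z, s, s, z, s, z, s, c, s)
  "ss" → prefix "ss" already present; 0 new (none)
  "sszszs" → prefix "sszs" already present; 2 new (z, s)
  "szssczzzscc" → prefix "s" already present; 10 new (z, s, s, c, z, z, z, s, c, c)
  "sssszs" → prefix "sss" already present; 3 new (s, z, s)
  "szszscczzc" → prefix "szs" already present; 7 new (z, s, c, c, z, z, c)
  "ssszccs" → prefix "sss" already present; 4 new (z, c, c, s)
  "szs" → prefix "szs" already present; 0 new (none)
  "sccsczcscsz" → prefix "sccs" already present; 7 new (c, z, c, s, c, s, z)
  "scszzzzsc" → prefix "sc" already present; 7 new (s, z, z, z, z, s, c)
  "ssc" → prefix "ss" already present; 1 new (c)
  "sz" → prefix "sz" already present; 0 new (none)
  "szssccccs" → prefix "szssc" already present; 4 new (c, c, c, s)
  "scszzs" → prefix "scszz" already present; 1 new (s)
Total nodes = 8 + 8 + 7 + 9 + 0 + 2 + 10 + 3 + 7 + 4 + 0 + 7 + 7 + 1 + 0 + 4 + 1 = 78

78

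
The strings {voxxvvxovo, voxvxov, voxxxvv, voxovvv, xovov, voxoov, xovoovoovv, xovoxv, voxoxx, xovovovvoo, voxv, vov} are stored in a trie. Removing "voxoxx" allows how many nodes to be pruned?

A node on "voxoxx"'s path can go only if nothing else ends at it or branches off below it.
The suffix "xx" (2 nodes) is used only by "voxoxx"; the node for "voxo" still has the child "v", so pruning stops there.
Nodes removed: 2

2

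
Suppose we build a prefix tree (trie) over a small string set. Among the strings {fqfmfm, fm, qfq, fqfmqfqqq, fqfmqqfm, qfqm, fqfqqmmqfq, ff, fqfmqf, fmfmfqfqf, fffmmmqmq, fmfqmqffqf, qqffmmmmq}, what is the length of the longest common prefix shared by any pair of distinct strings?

Equivalently: take the maximum, over all pairs, of their longest common prefix length.
e.g. "fqfmqf" and "fqfmqfqqq" share the prefix "fqfmqf" of length 6; no pair shares a longer one.
Longest shared-prefix length: 6

6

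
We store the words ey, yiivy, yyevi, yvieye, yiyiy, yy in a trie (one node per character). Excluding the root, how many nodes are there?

Insert word by word; a character creates a node only if that edge doesn't already exist:
  "ey" → 2 new (e, y)
  "yiivy" → 5 new (y, i, i, v, y)
  "yyevi" → prefix "y" already present; 4 new (y, e, v, i)
  "yvieye" → prefix "y" already present; 5 new (v, i, e, y, e)
  "yiyiy" → prefix "yi" already present; 3 new (y, i, y)
  "yy" → prefix "yy" already present; 0 new (none)
Total nodes = 2 + 5 + 4 + 5 + 3 + 0 = 19

19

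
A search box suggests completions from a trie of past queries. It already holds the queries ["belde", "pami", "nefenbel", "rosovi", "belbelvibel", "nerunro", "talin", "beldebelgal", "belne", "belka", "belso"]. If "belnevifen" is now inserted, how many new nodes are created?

5

"belne" is already a path in the trie; the remaining "vifen" must be added.
New nodes needed: |"belnevifen"| − 5 = 10 − 5 = 5.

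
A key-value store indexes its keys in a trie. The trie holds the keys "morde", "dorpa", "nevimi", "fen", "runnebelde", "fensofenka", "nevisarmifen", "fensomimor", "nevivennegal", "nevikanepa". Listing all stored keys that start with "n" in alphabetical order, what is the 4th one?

Filter for "n…" and sort: "nevikanepa", "nevimi", "nevisarmifen", "nevivennegal"
The 4th is nevivennegal.

nevivennegal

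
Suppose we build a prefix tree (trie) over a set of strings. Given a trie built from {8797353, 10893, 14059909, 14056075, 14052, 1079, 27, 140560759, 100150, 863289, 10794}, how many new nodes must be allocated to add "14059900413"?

4

The longest prefix of "14059900413" already in the trie is "1405990" (length 7).
New nodes needed: |"14059900413"| − 7 = 11 − 7 = 4.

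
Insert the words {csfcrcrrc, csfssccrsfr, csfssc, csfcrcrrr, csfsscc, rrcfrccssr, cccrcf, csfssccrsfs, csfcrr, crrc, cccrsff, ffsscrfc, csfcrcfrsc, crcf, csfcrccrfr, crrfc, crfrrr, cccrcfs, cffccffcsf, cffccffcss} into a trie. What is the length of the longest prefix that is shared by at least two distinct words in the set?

The deepest shared node is where two words last agree before diverging.
e.g. "csfssccrsfr" and "csfssccrsfs" share the prefix "csfssccrsf" of length 10; no pair shares a longer one.
Longest shared-prefix length: 10

10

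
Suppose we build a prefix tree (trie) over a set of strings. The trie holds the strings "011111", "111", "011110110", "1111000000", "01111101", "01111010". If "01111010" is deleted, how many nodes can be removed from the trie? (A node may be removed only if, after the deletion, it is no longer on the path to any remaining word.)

1

A node on "01111010"'s path can go only if nothing else ends at it or branches off below it.
The suffix "0" (1 node) is used only by "01111010"; the node for "0111101" still has the child "1", so pruning stops there.
Nodes removed: 1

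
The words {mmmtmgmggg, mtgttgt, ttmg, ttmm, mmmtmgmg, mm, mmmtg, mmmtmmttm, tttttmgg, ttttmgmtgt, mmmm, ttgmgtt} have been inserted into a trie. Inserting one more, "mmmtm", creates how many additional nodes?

0

"mmmtm" is already a full path in the trie; only an end-marker is added.
No new nodes are needed: 0.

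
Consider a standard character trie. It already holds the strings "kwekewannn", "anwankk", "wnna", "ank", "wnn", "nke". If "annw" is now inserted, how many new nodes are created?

The longest prefix of "annw" already in the trie is "an" (length 2).
New nodes needed: |"annw"| − 2 = 4 − 2 = 2.

2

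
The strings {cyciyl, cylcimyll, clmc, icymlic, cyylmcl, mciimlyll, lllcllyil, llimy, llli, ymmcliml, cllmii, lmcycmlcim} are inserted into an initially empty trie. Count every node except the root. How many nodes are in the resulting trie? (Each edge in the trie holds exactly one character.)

For each word, the new-node count is its length minus the longest prefix already in the trie:
  "cyciyl" → 6 new (c, y, c, i, y, l)
  "cylcimyll" → prefix "cy" already present; 7 new (l, c, i, m, y, l, l)
  "clmc" → prefix "c" already present; 3 new (l, m, c)
  "icymlic" → 7 new (i, c, y, m, l, i, c)
  "cyylmcl" → prefix "cy" already present; 5 new (y, l, m, c, l)
  "mciimlyll" → 9 new (m, c, i, i, m, l, y, l, l)
  "lllcllyil" → 9 new (l, l, l, c, l, l, y, i, l)
  "llimy" → prefix "ll" already present; 3 new (i, m, y)
  "llli" → prefix "lll" already present; 1 new (i)
  "ymmcliml" → 8 new (y, m, m, c, l, i, m, l)
  "cllmii" → prefix "cl" already present; 4 new (l, m, i, i)
  "lmcycmlcim" → prefix "l" already present; 9 new (m, c, y, c, m, l, c, i, m)
Total nodes = 6 + 7 + 3 + 7 + 5 + 9 + 9 + 3 + 1 + 8 + 4 + 9 = 71

71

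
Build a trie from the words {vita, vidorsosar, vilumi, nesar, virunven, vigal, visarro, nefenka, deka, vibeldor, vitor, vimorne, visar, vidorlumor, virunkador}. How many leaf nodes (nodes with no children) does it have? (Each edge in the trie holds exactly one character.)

14

Leaves are exactly the stored words that no other stored word extends.
Those words: "deka", "nefenka", "nesar", "vibeldor", "vidorlumor", "vidorsosar", "vigal", "vilumi", "vimorne", "virunkador", "virunven", "visarro", "vita", "vitor"
Leaf count: 14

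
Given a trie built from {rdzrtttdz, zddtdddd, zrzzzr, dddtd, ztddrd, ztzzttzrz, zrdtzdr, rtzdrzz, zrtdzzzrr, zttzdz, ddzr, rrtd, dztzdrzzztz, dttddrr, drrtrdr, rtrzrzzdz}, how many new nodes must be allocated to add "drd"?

1

"dr" is already a path in the trie; the remaining "d" must be added.
New nodes needed: |"drd"| − 2 = 3 − 2 = 1.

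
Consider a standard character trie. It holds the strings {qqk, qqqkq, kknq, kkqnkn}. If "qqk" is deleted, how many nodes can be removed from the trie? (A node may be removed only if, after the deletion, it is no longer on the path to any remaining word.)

1

A node on "qqk"'s path can go only if nothing else ends at it or branches off below it.
The suffix "k" (1 node) is used only by "qqk"; the node for "qq" still has the child "q", so pruning stops there.
Nodes removed: 1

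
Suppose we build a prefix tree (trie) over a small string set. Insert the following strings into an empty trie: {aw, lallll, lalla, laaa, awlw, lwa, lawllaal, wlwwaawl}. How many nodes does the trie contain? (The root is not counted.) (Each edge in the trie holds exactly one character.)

29

Trace insertions, counting only characters that open a new branch:
  "aw" → 2 new (a, w)
  "lallll" → 6 new (l, a, l, l, l, l)
  "lalla" → prefix "lall" already present; 1 new (a)
  "laaa" → prefix "la" already present; 2 new (a, a)
  "awlw" → prefix "aw" already present; 2 new (l, w)
  "lwa" → prefix "l" already present; 2 new (w, a)
  "lawllaal" → prefix "la" already present; 6 new (w, l, l, a, a, l)
  "wlwwaawl" → 8 new (w, l, w, w, a, a, w, l)
Total nodes = 2 + 6 + 1 + 2 + 2 + 2 + 6 + 8 = 29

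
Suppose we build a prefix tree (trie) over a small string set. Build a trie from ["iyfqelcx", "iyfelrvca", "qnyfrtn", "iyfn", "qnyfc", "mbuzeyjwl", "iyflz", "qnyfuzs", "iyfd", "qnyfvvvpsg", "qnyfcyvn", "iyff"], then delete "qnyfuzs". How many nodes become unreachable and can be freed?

3

Walk "qnyfuzs" from the leaf back toward the root, removing each node that no remaining word uses.
The suffix "uzs" (3 nodes) is used only by "qnyfuzs"; the node for "qnyf" still has the child "r", so pruning stops there.
Nodes removed: 3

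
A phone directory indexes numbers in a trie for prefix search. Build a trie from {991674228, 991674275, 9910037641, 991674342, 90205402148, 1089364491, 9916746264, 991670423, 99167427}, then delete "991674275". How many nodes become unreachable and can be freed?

1

Walk "991674275" from the leaf back toward the root, removing each node that no remaining word uses.
The suffix "5" (1 node) is used only by "991674275"; "99167427" is itself a stored word, so pruning stops there.
Nodes removed: 1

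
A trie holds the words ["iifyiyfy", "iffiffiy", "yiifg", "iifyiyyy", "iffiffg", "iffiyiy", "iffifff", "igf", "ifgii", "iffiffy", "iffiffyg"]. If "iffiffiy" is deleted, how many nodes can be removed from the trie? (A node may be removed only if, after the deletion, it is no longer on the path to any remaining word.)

2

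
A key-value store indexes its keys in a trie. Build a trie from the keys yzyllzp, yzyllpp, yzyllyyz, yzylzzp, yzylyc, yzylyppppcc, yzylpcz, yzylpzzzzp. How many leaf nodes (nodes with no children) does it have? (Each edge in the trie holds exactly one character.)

8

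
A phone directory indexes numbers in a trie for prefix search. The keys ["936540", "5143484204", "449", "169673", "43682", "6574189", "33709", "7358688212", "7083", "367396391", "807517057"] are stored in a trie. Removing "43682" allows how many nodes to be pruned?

4

After clearing the end-marker at "43682", prune upward until reaching a node still needed by another word.
The suffix "3682" (4 nodes) is used only by "43682"; the node for "4" still has the child "4", so pruning stops there.
Nodes removed: 4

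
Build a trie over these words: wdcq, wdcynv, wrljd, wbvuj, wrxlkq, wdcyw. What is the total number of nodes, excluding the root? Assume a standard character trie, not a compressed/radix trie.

20

Trie structure (* marks end of a word):
(root)
└─ w
   ├─ b
   │  └─ v
   │     └─ u
   │        └─ j *
   ├─ d
   │  └─ c
   │     ├─ q *
   │     └─ y
   │        ├─ n
   │        │  └─ v *
   │        └─ w *
   └─ r
      ├─ l
      │  └─ j
      │     └─ d *
      └─ x
         └─ l
            └─ k
               └─ q *
Counting every labelled node above: 20.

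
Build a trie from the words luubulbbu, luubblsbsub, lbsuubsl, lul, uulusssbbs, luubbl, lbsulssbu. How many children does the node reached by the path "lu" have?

Walk "lu" from the root, arriving at one node.
Distinct next characters after "lu": l, u.
That node has 2 child edges.

2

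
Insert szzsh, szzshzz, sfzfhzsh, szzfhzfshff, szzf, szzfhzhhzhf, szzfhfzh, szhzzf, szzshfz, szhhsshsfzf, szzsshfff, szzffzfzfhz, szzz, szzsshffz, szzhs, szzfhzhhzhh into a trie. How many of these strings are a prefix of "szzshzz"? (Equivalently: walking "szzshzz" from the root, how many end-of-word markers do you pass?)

2

Check each prefix of "szzshzz" against the stored set — each match is an end-marker on the path.
Prefixes of the query that are stored words: "szzsh", "szzshzz"
Count: 2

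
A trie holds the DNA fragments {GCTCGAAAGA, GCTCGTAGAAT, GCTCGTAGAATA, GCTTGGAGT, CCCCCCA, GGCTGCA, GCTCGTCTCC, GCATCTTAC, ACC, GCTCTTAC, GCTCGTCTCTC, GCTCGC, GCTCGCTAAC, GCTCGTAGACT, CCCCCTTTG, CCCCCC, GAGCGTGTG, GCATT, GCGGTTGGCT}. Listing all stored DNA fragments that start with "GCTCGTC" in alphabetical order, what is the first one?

GCTCGTCTCC

DFS of the "GCTCGTC" subtree visits, in order: "GCTCGTCTCC", "GCTCGTCTCTC"
The 1st is GCTCGTCTCC.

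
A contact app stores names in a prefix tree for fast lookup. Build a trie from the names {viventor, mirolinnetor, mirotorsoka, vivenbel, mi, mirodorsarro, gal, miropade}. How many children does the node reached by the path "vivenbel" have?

0

Follow the path "vivenbel" to its node, then look at its outgoing edges.
No stored string extends past "vivenbel".
That node has 0 child edges.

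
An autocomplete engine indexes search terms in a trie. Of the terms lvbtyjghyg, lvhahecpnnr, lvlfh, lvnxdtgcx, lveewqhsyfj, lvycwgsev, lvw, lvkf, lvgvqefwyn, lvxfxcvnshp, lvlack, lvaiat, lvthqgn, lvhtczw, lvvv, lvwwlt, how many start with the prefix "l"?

Walk to "l"; the words in its subtree are exactly those with that prefix.
Words under "l": lvaiat, lvbtyjghyg, lveewqhsyfj, lvgvqefwyn, lvhahecpnnr, lvhtczw, lvkf, lvlack, lvlfh, lvnxdtgcx, lvthqgn, lvvv, lvw, lvwwlt, lvxfxcvnshp, lvycwgsev
Count: 16

16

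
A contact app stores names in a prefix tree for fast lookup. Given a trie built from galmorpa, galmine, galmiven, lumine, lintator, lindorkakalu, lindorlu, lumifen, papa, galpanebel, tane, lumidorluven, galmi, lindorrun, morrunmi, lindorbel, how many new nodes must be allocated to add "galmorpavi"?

2

Walking "galmorpavi" from the root, the first 8 characters ("galmorpa") follow existing edges; "v" is the first miss.
Each of the 2 remaining characters creates one node.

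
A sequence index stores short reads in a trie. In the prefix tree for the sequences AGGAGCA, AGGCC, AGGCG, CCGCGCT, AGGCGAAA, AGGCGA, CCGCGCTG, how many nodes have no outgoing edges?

4

Leaves are exactly the stored words that no other stored word extends.
Those words: "AGGAGCA", "AGGCC", "AGGCGAAA", "CCGCGCTG"
Leaf count: 4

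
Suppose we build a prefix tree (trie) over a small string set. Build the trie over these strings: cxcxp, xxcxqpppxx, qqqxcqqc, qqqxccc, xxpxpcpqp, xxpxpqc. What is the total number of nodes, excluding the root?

Trace insertions, counting only characters that open a new branch:
  "cxcxp" → 5 new (c, x, c, x, p)
  "xxcxqpppxx" → 10 new (x, x, c, x, q, p, p, p, x, x)
  "qqqxcqqc" → 8 new (q, q, q, x, c, q, q, c)
  "qqqxccc" → prefix "qqqxc" already present; 2 new (c, c)
  "xxpxpcpqp" → prefix "xx" already present; 7 new (p, x, p, c, p, q, p)
  "xxpxpqc" → prefix "xxpxp" already present; 2 new (q, c)
Total nodes = 5 + 10 + 8 + 2 + 7 + 2 = 34

34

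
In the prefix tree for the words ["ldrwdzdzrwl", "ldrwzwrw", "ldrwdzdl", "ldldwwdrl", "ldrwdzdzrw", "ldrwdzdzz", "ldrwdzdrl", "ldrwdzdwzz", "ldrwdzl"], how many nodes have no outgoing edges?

A leaf is a node with no children — equivalently, the end of a word that is not a proper prefix of any other stored word.
Those words: "ldldwwdrl", "ldrwdzdl", "ldrwdzdrl", "ldrwdzdwzz", "ldrwdzdzrwl", "ldrwdzdzz", "ldrwdzl", "ldrwzwrw"
Leaf count: 8

8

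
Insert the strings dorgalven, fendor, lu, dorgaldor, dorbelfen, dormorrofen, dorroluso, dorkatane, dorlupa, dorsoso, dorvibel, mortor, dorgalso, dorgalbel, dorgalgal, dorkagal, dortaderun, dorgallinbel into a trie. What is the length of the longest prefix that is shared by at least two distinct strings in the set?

The deepest shared node is where two words last agree before diverging.
"dorgalbel" and "dorgaldor" agree on "dorgal" (6 characters) before diverging; nothing deeper is shared.
Longest shared-prefix length: 6

6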